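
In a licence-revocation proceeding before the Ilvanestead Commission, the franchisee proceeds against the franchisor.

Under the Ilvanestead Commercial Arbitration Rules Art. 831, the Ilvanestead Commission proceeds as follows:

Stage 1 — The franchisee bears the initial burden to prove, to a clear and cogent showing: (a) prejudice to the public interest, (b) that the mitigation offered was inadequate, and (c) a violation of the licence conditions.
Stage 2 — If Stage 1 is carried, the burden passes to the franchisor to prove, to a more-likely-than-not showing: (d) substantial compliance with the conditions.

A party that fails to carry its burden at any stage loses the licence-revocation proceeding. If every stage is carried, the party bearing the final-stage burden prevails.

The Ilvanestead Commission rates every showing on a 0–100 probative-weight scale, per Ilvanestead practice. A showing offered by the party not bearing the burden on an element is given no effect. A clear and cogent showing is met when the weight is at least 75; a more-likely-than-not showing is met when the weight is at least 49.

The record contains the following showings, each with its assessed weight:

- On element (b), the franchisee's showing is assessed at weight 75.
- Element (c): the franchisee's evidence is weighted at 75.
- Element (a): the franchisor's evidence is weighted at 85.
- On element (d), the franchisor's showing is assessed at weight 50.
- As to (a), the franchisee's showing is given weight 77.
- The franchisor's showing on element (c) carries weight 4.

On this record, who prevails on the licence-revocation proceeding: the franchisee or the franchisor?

At Stage 1 the franchisee must meet a clear and cogent showing (weight is at least 75): on (a) the weight is 77 (the franchisor's 85 is given no effect), ≥ 75, so (a) meets the standard; on (b) the weight is 75, which does reach 75, so (b) meets the standard; on (c) the weight is 75 (the franchisor's 4 is given no effect), which does reach 75, so (c) meets the standard.
  All elements met. The burden passes to the franchisor.
At Stage 2 the franchisor must meet a more-likely-than-not showing (weight is at least 49): on (d) the weight is 50, which does reach 49, so (d) meets the standard.
  The franchisor carries the last stage.
All stages carried — the franchisor prevails.

franchisor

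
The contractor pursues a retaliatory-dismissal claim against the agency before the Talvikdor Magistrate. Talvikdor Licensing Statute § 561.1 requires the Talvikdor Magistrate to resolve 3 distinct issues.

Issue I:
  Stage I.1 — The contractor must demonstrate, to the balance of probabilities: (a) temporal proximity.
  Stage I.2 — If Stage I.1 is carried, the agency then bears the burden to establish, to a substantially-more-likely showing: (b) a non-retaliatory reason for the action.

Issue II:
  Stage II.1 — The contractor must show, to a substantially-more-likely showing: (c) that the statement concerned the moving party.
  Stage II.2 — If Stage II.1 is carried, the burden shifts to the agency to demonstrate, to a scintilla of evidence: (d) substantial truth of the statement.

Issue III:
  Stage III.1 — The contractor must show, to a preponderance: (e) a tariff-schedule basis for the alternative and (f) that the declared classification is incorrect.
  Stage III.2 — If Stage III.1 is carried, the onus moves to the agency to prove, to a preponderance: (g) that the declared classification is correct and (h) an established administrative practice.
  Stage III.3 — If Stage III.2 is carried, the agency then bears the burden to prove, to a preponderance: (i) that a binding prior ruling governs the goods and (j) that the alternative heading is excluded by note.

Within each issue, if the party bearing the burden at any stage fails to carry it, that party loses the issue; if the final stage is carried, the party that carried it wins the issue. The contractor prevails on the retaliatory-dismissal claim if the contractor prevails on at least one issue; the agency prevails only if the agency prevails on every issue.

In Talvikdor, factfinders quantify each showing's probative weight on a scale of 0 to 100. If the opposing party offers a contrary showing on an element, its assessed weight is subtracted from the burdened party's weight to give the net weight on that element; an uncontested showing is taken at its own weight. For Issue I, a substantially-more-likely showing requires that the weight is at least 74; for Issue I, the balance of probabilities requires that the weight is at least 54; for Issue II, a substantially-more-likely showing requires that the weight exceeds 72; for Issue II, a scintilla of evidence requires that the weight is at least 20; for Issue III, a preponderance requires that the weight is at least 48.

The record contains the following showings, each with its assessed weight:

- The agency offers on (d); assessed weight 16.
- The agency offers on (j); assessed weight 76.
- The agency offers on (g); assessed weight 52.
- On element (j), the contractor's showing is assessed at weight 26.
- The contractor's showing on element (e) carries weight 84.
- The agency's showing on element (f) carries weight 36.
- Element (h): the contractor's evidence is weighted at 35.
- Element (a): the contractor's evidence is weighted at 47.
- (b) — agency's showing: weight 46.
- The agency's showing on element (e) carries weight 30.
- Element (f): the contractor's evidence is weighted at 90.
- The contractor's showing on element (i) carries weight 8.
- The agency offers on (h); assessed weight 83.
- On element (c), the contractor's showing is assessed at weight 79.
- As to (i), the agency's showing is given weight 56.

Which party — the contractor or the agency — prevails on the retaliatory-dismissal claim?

— Issue I —
Stage I.1 — burden on contractor; standard: the balance of probabilities (weight is at least 54).
    (a): 47 < 54 [not met]
  The contractor does not carry Stage I.1.
The agency prevails on this issue.
— Issue II —
At Stage II.1 the contractor must meet a substantially-more-likely showing (weight exceeds 72): on (c) the weight is 79, > 72, so (c) meets the standard.
  Stage II.1 is satisfied; the onus moves to the agency.
At Stage II.2 the agency must meet a scintilla of evidence (weight is at least 20): on (d) the weight is 16, < 20, so (d) does not meet the standard.
  Stage II.2 not carried; the agency fails its burden.
The analysis ends at Stage II.2; the contractor prevails on this issue.
— Issue III —
At Stage III.1 the contractor must meet a preponderance (weight is at least 48): on (e) the weight is 84 less the opposing 30 gives net 54, which does reach 48, so (e) meets the standard; on (f) the weight is 90 less the opposing 36 gives net 54, which does reach 48, so (f) meets the standard.
  Stage III.1 is satisfied; the onus moves to the agency.
At Stage III.2 the agency must meet a preponderance (weight is at least 48): on (g) the weight is 52, which does reach 48, so (g) meets the standard; on (h) the weight is 83 less the opposing 35 gives net 48, which does reach 48, so (h) meets the standard.
  Stage III.2 is satisfied; the agency continues to bear the burden.
At Stage III.3 the agency must meet a preponderance (weight is at least 48): on (i) the weight is 56 less the opposing 8 gives net 48, ≥ 48, so (i) meets the standard; on (j) the weight is 76 less the opposing 26 gives net 50, which does reach 48, so (j) meets the standard.
  The agency carries the last stage.
All stages carried — the agency prevails on this issue.
Per-issue: Issue I → agency; Issue II → contractor; Issue III → agency. The contractor must prevail on at least one issue; overall, the contractor prevails.

contractor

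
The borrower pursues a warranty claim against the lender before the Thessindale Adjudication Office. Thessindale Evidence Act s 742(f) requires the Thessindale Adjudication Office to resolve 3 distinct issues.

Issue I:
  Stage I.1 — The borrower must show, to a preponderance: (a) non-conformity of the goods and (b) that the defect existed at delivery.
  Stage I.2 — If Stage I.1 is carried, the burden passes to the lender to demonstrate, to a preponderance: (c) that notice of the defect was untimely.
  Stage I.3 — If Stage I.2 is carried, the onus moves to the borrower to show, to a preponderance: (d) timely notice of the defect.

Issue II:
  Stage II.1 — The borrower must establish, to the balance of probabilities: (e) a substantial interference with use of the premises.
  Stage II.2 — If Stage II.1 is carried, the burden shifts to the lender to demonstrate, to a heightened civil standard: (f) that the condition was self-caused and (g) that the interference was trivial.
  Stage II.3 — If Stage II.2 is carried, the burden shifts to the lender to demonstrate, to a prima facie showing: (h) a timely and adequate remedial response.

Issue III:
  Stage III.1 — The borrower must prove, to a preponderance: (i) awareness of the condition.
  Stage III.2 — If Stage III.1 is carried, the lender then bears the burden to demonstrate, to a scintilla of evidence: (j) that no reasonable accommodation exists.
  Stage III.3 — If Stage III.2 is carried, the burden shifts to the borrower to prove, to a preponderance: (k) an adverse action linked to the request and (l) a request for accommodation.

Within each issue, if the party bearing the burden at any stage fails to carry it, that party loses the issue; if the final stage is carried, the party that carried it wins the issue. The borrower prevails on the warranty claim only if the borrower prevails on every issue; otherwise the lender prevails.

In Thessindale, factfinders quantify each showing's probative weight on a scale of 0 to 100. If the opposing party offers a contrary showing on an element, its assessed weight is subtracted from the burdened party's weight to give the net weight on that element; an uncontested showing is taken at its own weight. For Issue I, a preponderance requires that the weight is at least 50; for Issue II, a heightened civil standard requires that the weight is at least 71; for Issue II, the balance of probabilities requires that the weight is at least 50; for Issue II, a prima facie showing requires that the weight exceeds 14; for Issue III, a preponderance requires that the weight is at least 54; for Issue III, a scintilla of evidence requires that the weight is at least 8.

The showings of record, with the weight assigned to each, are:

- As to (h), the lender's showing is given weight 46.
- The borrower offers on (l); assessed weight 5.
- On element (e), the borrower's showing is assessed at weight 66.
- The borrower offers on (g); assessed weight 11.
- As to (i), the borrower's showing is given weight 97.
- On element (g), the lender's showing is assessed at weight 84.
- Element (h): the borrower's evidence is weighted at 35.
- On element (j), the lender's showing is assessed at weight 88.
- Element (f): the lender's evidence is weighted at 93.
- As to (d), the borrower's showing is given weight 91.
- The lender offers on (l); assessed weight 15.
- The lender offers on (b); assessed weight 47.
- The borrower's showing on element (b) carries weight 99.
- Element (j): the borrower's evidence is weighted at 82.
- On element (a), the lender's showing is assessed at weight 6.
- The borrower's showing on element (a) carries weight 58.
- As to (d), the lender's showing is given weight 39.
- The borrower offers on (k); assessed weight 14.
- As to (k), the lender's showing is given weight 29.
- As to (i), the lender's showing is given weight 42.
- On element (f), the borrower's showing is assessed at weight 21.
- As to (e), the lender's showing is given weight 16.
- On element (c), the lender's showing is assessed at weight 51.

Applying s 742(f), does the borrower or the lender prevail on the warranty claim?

— Issue I —
Stage I.1 — burden on borrower; standard: a preponderance (weight is at least 50).
    (a): 58 − 6 = 52 ≥ 50 [met]
    (b): 99 − 47 = 52 ≥ 50 [met]
  Stage I.1 carried; the burden shifts to the lender.
Stage I.2 — burden on lender; standard: a preponderance (weight is at least 50).
    (c): 51 ≥ 50 [met]
  Stage I.2 is satisfied; the onus moves to the borrower.
Stage I.3 — burden on borrower; standard: a preponderance (weight is at least 50).
    (d): 91 − 39 = 52 ≥ 50 [met]
  Stage I.3 carried; the final stage is satisfied.
All stages carried — the borrower prevails on this issue.
— Issue II —
Stage II.1 (borrower, the balance of probabilities, weight is at least 50): (e) net 66−16=50 ≥ 50 — meets.
  Stage II.1 carried; the burden shifts to the lender.
Stage II.2 (lender, a heightened civil standard, weight is at least 71): (f) net 93−21=72 ≥ 71 — meets; (g) net 84−11=73 ≥ 71 — meets.
  Stage II.2 carried; the burden remains with the lender.
Stage II.3 (lender, a prima facie showing, weight exceeds 14): (h) net 46−35=11 ≤ 14 — fails.
  The lender does not carry Stage II.3.
The borrower prevails on this issue.
— Issue III —
At Stage III.1 the borrower must meet a preponderance (weight is at least 54): on (i) the weight is 97 less the opposing 42 gives net 55, which does reach 54, so (i) meets the standard.
  The borrower carries Stage III.1; the lender now bears the burden.
At Stage III.2 the lender must meet a scintilla of evidence (weight is at least 8): on (j) the weight is 88 less the opposing 82 gives net 6, which does not reach 8, so (j) does not meet the standard.
  Not every element is met, so the lender fails to carry Stage III.2.
So the borrower prevails on this issue.
Per-issue: Issue I → borrower; Issue II → borrower; Issue III → borrower. The borrower must prevail on every issue; overall, the borrower prevails.

borrower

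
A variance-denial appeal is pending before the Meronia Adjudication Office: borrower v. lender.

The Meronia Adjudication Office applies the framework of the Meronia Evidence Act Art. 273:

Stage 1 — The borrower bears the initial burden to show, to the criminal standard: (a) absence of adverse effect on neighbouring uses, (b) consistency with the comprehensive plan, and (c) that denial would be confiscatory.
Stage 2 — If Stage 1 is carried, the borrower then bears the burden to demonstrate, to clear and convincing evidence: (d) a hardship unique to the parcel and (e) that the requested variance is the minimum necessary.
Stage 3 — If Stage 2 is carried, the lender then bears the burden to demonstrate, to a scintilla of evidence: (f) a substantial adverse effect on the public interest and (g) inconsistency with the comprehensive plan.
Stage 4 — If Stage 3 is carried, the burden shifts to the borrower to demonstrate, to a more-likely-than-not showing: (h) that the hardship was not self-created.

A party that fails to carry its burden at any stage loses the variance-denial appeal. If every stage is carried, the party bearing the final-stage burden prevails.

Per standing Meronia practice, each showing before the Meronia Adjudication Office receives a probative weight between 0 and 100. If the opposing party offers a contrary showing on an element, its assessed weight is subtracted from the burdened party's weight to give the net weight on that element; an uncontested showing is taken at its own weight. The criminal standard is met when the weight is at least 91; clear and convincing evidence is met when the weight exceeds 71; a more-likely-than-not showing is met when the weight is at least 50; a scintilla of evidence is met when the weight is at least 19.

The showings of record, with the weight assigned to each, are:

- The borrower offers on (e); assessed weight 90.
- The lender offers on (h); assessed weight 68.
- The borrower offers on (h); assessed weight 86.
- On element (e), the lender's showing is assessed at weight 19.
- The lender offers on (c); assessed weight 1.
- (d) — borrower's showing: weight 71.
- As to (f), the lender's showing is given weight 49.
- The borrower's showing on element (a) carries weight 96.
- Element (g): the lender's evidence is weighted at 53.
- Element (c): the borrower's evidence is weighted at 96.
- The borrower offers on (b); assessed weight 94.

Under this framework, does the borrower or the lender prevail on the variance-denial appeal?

Stage 1 — burden on borrower; standard: the criminal standard (weight is at least 91).
    (a): 96 ≥ 91 [met]
    (b): 94 ≥ 91 [met]
    (c): 96 − 1 = 95 ≥ 91 [met]
  Stage 1 is satisfied; the borrower continues to bear the burden.
Stage 2 — burden on borrower; standard: clear and convincing evidence (weight exceeds 71).
    (d): 71 ≤ 71 [not met]
    (e): 90 − 19 = 71 ≤ 71 [not met]
  The borrower does not carry Stage 2.
So the lender prevails.

lender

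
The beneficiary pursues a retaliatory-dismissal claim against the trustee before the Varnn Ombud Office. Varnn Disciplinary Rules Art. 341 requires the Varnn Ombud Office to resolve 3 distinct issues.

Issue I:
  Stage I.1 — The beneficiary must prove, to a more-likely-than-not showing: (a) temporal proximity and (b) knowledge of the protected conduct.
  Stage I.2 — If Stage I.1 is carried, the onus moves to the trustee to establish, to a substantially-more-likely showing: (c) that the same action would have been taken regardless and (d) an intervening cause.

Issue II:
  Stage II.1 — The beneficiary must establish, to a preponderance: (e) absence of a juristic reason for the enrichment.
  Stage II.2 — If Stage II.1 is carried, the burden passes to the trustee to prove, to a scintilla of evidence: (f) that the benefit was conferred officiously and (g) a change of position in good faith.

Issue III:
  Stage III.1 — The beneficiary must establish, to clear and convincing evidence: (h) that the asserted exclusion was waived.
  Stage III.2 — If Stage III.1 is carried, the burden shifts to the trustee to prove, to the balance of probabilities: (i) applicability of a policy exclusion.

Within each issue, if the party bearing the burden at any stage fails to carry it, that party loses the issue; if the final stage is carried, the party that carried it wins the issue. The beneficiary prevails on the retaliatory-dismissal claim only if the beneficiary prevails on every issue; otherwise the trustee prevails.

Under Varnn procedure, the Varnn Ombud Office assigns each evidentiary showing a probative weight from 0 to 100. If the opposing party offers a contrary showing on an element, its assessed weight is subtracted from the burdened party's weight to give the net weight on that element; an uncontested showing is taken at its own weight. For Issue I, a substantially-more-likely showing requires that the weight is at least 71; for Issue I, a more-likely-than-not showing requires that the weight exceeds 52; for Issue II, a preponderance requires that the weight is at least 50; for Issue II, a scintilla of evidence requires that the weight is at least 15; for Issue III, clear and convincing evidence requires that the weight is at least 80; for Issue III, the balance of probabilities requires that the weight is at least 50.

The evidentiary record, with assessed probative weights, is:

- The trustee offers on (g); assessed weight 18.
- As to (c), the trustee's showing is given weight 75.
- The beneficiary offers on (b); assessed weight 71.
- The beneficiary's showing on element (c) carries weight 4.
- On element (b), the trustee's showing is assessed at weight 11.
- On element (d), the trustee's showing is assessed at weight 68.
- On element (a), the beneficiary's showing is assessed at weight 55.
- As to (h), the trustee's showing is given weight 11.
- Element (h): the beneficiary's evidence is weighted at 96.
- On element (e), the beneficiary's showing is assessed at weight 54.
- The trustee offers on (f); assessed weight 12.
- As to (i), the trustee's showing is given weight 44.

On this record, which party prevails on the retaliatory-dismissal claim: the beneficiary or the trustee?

beneficiary

— Issue I —
Stage I.1 (beneficiary, a more-likely-than-not showing, weight exceeds 52): (a) 55 > 52 — meets; (b) net 71−11=60 > 52 — meets.
  The beneficiary carries Stage I.1; the trustee now bears the burden.
Stage I.2 (trustee, a substantially-more-likely showing, weight is at least 71): (c) net 75−4=71 ≥ 71 — meets; (d) 68 < 71 — fails.
  Stage I.2 not carried; the trustee fails its burden.
The beneficiary prevails on this issue.
— Issue II —
Stage II.1 — burden on beneficiary; standard: a preponderance (weight is at least 50).
    (e): 54 ≥ 50 [met]
  Stage II.1 is satisfied; the onus moves to the trustee.
Stage II.2 — burden on trustee; standard: a scintilla of evidence (weight is at least 15).
    (f): 12 < 15 [not met]
    (g): 18 ≥ 15 [met]
  The trustee does not carry Stage II.2.
The analysis ends at Stage II.2; the beneficiary prevails on this issue.
— Issue III —
Stage III.1 (beneficiary, clear and convincing evidence, weight is at least 80): (h) net 96−11=85 ≥ 80 — meets.
  All elements met. The burden passes to the trustee.
Stage III.2 (trustee, the balance of probabilities, weight is at least 50): (i) 44 < 50 — fails.
  Stage III.2 not carried; the trustee fails its burden.
So the beneficiary prevails on this issue.
Per-issue: Issue I → beneficiary; Issue II → beneficiary; Issue III → beneficiary. The beneficiary must prevail on every issue; overall, the beneficiary prevails.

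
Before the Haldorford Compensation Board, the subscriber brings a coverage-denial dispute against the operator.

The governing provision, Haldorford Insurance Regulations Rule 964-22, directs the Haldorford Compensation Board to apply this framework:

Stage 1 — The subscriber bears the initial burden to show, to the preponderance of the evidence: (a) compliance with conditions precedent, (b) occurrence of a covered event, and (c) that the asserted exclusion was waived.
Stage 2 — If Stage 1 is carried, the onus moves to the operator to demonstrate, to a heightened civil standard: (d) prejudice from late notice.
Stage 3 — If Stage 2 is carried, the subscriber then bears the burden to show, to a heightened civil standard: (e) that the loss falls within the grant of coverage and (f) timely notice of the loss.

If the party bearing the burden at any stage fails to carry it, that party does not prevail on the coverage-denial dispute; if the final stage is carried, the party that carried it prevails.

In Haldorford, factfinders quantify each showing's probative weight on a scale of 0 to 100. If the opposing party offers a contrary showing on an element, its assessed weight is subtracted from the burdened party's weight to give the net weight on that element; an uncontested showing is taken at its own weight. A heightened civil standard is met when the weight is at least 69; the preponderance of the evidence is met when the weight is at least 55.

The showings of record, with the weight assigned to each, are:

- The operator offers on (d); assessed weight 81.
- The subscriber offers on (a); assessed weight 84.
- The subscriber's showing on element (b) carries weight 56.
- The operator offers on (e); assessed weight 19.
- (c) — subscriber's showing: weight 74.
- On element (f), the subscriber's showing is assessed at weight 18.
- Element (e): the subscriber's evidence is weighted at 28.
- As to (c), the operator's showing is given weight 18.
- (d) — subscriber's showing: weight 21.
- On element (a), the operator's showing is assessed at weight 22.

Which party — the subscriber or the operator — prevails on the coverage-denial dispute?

subscriber

Stage 1 (subscriber, the preponderance of the evidence, weight is at least 55): (a) net 84−22=62 ≥ 55 — meets; (b) 56 ≥ 55 — meets; (c) net 74−18=56 ≥ 55 — meets.
  All elements met. The burden passes to the operator.
Stage 2 (operator, a heightened civil standard, weight is at least 69): (d) net 81−21=60 < 69 — fails.
  Not every element is met, so the operator fails to carry Stage 2.
The subscriber prevails.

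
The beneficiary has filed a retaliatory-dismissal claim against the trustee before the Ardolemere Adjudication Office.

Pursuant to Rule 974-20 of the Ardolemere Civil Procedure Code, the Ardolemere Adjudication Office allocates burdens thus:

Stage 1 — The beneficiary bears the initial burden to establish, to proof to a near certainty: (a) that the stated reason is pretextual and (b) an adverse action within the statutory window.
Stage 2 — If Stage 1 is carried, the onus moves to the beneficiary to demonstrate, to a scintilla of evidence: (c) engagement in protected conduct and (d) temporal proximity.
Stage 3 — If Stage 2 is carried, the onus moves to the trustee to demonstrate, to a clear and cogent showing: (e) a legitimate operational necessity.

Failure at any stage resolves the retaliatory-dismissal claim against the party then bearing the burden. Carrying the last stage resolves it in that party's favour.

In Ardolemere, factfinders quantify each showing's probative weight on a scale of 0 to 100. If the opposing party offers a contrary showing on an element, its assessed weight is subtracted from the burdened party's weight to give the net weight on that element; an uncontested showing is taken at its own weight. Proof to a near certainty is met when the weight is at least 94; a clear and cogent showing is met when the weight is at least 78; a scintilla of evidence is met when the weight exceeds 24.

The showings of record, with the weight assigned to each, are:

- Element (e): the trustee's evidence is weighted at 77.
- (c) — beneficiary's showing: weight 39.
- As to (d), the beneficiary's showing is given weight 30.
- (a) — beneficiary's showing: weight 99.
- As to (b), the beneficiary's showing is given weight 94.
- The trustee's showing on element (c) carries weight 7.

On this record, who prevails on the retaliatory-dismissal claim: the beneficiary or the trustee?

beneficiary

At Stage 1 the beneficiary must meet proof to a near certainty (weight is at least 94): on (a) the weight is 99, ≥ 94, so (a) meets the standard; on (b) the weight is 94, ≥ 94, so (b) meets the standard.
  Stage 1 is satisfied; the beneficiary continues to bear the burden.
At Stage 2 the beneficiary must meet a scintilla of evidence (weight exceeds 24): on (c) the weight is 39 less the opposing 7 gives net 32, > 24, so (c) meets the standard; on (d) the weight is 30, which does exceed 24, so (d) meets the standard.
  All elements met. The burden passes to the trustee.
At Stage 3 the trustee must meet a clear and cogent showing (weight is at least 78): on (e) the weight is 77, < 78, so (e) does not meet the standard.
  Not every element is met, so the trustee fails to carry Stage 3.
The beneficiary prevails.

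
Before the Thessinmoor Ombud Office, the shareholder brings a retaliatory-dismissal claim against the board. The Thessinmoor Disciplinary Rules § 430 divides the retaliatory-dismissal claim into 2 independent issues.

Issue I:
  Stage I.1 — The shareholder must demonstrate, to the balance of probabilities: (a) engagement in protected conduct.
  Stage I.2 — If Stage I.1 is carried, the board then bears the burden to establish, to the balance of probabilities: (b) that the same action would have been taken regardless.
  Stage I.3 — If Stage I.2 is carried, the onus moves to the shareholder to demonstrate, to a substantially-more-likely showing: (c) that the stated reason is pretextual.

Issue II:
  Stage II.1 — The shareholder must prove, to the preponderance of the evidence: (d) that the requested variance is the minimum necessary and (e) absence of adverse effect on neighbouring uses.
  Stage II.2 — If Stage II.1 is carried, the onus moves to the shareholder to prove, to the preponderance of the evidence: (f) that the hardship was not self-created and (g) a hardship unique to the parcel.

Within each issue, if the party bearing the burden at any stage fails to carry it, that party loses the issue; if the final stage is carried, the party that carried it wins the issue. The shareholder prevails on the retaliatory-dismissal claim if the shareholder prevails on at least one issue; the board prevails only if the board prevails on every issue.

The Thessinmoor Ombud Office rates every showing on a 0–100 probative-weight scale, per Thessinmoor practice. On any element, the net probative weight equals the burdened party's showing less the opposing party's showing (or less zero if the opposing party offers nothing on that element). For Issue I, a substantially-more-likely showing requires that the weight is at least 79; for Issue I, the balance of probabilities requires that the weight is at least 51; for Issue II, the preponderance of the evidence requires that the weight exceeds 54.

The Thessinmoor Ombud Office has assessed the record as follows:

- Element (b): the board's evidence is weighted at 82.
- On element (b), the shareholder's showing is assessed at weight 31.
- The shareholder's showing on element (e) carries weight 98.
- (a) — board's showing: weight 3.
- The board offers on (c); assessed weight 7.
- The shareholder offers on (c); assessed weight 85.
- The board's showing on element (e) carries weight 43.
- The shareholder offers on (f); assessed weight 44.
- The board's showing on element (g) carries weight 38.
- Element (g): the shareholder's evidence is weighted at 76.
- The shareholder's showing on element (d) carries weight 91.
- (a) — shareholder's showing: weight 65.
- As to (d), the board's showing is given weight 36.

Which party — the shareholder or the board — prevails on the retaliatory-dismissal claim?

board

— Issue I —
At Stage I.1 the shareholder must meet the balance of probabilities (weight is at least 51): on (a) the weight is 65 less the opposing 3 gives net 62, ≥ 51, so (a) meets the standard.
  Stage I.1 is satisfied; the onus moves to the board.
At Stage I.2 the board must meet the balance of probabilities (weight is at least 51): on (b) the weight is 82 less the opposing 31 gives net 51, ≥ 51, so (b) meets the standard.
  Stage I.2 carried; the burden shifts to the shareholder.
At Stage I.3 the shareholder must meet a substantially-more-likely showing (weight is at least 79): on (c) the weight is 85 less the opposing 7 gives net 78, which does not reach 79, so (c) does not meet the standard.
  The shareholder does not carry Stage I.3.
The analysis ends at Stage I.3; the board prevails on this issue.
— Issue II —
Stage II.1 (shareholder, the preponderance of the evidence, weight exceeds 54): (d) net 91−36=55 > 54 — meets; (e) net 98−43=55 > 54 — meets.
  Stage II.1 carried; the burden remains with the shareholder.
Stage II.2 (shareholder, the preponderance of the evidence, weight exceeds 54): (f) 44 ≤ 54 — fails; (g) net 76−38=38 ≤ 54 — fails.
  Stage II.2 not carried; the shareholder fails its burden.
So the board prevails on this issue.
Per-issue: Issue I → board; Issue II → board. The shareholder must prevail on at least one issue; overall, the board prevails.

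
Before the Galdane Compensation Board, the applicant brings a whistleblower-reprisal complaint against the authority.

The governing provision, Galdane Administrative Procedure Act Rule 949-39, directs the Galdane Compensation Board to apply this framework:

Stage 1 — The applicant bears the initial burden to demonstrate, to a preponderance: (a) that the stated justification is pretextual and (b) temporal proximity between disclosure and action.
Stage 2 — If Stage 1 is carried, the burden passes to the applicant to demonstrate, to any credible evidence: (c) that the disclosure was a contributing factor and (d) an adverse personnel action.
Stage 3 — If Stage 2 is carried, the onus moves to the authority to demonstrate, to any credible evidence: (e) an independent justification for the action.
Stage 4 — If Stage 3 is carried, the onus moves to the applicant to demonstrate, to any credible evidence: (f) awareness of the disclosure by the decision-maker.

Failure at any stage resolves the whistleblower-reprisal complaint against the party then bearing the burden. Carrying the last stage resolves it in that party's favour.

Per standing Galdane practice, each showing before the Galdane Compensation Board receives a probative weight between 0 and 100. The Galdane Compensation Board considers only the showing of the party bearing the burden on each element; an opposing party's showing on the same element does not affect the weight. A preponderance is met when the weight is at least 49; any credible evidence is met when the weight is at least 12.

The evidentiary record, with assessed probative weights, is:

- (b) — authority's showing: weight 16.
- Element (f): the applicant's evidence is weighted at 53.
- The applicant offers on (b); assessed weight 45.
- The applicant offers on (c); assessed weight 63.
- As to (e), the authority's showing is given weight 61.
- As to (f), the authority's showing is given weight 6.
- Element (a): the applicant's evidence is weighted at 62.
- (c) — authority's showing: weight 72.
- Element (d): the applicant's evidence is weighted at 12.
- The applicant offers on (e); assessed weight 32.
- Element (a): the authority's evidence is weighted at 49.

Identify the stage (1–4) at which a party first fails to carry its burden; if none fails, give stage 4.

Stage 1 (applicant, a preponderance, weight is at least 49): (a) 62 (authority's 49 disregarded) ≥ 49 — meets; (b) 45 (authority's 16 disregarded) < 49 — fails.
  The applicant does not carry Stage 1.
So the authority prevails.

stage 1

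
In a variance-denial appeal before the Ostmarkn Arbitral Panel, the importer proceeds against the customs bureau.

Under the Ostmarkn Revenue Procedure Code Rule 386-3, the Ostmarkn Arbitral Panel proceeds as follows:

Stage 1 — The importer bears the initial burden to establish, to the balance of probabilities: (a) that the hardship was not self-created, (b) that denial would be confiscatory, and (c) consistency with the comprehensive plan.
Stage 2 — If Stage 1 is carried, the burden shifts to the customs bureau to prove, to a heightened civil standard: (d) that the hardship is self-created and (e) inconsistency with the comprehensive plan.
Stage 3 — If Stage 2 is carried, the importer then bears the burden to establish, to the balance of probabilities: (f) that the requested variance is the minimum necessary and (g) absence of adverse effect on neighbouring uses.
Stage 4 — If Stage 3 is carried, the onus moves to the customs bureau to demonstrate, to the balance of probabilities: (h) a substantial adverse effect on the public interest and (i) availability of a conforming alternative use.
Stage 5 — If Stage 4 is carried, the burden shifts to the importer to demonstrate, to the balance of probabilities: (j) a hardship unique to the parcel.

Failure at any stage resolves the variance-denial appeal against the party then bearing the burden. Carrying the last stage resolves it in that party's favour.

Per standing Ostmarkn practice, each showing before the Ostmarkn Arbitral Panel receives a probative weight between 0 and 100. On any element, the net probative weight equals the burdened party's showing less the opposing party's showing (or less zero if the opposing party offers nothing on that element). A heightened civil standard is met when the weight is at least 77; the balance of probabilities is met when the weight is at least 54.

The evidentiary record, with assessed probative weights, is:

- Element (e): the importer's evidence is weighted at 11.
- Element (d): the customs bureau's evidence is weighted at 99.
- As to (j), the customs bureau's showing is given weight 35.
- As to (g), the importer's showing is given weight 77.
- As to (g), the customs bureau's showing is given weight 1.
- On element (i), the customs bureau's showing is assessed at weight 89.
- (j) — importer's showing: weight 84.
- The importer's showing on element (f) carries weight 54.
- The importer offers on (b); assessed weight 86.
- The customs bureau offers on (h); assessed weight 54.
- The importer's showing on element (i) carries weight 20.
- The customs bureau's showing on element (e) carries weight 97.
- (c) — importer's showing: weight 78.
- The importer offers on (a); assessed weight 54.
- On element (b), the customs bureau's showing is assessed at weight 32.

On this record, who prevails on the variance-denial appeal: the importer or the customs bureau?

Stage 1 — burden on importer; standard: the balance of probabilities (weight is at least 54).
    (a): 54 ≥ 54 [met]
    (b): 86 − 32 = 54 ≥ 54 [met]
    (c): 78 ≥ 54 [met]
  Stage 1 is satisfied; the onus moves to the customs bureau.
Stage 2 — burden on customs bureau; standard: a heightened civil standard (weight is at least 77).
    (d): 99 ≥ 77 [met]
    (e): 97 − 11 = 86 ≥ 77 [met]
  Stage 2 carried; the burden shifts to the importer.
Stage 3 — burden on importer; standard: the balance of probabilities (weight is at least 54).
    (f): 54 ≥ 54 [met]
    (g): 77 − 1 = 76 ≥ 54 [met]
  All elements met. The burden passes to the customs bureau.
Stage 4 — burden on customs bureau; standard: the balance of probabilities (weight is at least 54).
    (h): 54 ≥ 54 [met]
    (i): 89 − 20 = 69 ≥ 54 [met]
  All elements met. The burden passes to the importer.
Stage 5 — burden on importer; standard: the balance of probabilities (weight is at least 54).
    (j): 84 − 35 = 49 < 54 [not met]
  Not every element is met, so the importer fails to carry Stage 5.
So the customs bureau prevails.

customs bureau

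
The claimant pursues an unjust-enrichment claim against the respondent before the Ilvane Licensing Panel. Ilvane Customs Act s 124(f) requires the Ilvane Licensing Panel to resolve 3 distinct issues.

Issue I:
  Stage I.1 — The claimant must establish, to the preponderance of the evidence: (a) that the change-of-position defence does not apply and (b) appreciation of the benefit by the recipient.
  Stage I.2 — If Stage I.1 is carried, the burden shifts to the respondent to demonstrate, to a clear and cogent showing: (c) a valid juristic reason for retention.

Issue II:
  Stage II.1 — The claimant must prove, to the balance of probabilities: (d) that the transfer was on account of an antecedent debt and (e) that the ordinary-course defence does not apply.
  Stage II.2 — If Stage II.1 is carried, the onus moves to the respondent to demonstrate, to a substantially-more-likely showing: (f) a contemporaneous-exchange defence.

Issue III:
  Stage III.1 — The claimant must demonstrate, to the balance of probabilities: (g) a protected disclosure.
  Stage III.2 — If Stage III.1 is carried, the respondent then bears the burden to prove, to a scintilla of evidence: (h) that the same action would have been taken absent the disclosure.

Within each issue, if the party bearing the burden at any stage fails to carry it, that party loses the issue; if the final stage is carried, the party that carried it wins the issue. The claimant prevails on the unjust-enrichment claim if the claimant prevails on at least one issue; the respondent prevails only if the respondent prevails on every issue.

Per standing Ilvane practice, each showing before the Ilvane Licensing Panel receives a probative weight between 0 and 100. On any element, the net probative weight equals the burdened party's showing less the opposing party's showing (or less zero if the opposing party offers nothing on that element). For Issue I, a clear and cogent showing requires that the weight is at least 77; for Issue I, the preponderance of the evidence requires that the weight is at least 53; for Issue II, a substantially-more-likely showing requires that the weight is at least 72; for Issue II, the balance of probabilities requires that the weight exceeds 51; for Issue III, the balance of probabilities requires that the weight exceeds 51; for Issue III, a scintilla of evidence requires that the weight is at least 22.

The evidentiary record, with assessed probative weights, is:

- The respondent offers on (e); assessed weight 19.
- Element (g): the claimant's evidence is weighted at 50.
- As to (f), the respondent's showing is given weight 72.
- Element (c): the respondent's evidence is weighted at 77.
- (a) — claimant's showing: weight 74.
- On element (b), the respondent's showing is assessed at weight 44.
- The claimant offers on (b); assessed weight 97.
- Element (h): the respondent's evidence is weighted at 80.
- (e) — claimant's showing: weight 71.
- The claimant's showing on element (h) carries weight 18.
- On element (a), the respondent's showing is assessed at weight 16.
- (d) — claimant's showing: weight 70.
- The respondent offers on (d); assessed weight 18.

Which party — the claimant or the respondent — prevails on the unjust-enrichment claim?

— Issue I —
Stage I.1 — burden on claimant; standard: the preponderance of the evidence (weight is at least 53).
    (a): 74 − 16 = 58 ≥ 53 [met]
    (b): 97 − 44 = 53 ≥ 53 [met]
  All elements met. The burden passes to the respondent.
Stage I.2 — burden on respondent; standard: a clear and cogent showing (weight is at least 77).
    (c): 77 ≥ 77 [met]
  The respondent carries the last stage.
Every stage carried; the respondent prevails on this issue.
— Issue II —
Stage II.1 (claimant, the balance of probabilities, weight exceeds 51): (d) net 70−18=52 > 51 — meets; (e) net 71−19=52 > 51 — meets.
  All elements met. The burden passes to the respondent.
Stage II.2 (respondent, a substantially-more-likely showing, weight is at least 72): (f) 72 ≥ 72 — meets.
  The respondent carries the last stage.
All stages carried — the respondent prevails on this issue.
— Issue III —
Stage III.1 — burden on claimant; standard: the balance of probabilities (weight exceeds 51).
    (g): 50 ≤ 51 [not met]
  Not every element is met, so the claimant fails to carry Stage III.1.
The respondent prevails on this issue.
Per-issue: Issue I → respondent; Issue II → respondent; Issue III → respondent. The claimant must prevail on at least one issue; overall, the respondent prevails.

respondent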